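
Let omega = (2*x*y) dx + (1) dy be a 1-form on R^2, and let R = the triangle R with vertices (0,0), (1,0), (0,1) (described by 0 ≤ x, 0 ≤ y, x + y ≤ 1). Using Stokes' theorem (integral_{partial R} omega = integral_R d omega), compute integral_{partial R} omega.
integral_(partial R) omega = -1/3

Stokes: integral_partial_R omega = integral_R d omega with d omega = (∂Q/∂x - ∂P/∂y) dx ∧ dy.
  ∂Q/∂x = 0
  ∂P/∂y = 2*x
  integrand = ∂Q/∂x - ∂P/∂y = -2*x.
Integrating over R: integral_0^1 integral_0^{1-x} (-2*x) dy dx = -1/3.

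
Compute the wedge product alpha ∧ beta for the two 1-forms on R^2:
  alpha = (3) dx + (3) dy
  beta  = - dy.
alpha ∧ beta = (-3) dx ∧ dy

Distribute the wedge, using dx_i ∧ dx_j = -dx_j ∧ dx_i and dx_i ∧ dx_i = 0. For each pair (i, j) with i < j, the coefficient of dx_i ∧ dx_j in alpha ∧ beta is (alpha_i * beta_j - alpha_j * beta_i). Collecting: alpha ∧ beta = (-3) dx ∧ dy.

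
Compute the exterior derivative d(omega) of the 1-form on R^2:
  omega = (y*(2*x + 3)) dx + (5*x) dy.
d(omega) = (2 - 2*x) dx ∧ dy

For a 1-form omega = sum_i f_i dx_i, the exterior derivative is
  d(omega) = sum_{i < j} (∂f_j/∂x_i - ∂f_i/∂x_j) dx_i ∧ dx_j.
  coefficient of dx ∧ dy: ∂f_2/∂x - ∂f_1/∂y = ∂(5*x)/∂x - ∂(y*(2*x + 3))/∂y = 2 - 2*x
Assembling: d(omega) = (2 - 2*x) dx ∧ dy.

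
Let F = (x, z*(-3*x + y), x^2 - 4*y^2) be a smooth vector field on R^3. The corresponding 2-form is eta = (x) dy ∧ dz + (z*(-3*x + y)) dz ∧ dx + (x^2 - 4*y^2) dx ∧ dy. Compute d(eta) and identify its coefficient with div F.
d(eta) = (z + 1) dx ∧ dy ∧ dz; div F = z + 1

For a 2-form in R^3 of the form above, applying d gives a 3-form with coefficient ∂P/∂x + ∂Q/∂y + ∂R/∂z:
  ∂P/∂x = 1
  ∂Q/∂y = z
  ∂R/∂z = 0
Sum = z + 1, which is exactly div F.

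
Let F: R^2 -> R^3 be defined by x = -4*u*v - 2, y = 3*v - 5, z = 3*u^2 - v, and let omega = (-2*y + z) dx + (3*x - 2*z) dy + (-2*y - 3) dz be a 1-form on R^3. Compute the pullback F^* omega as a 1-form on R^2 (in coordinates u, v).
F^* omega = (-12*u^2*v - 36*u*v + 42*u + 28*v^2 - 40*v) du + (-12*u^3 - 18*u^2 - 8*u*v - 40*u + 12*v - 25) dv

Using F^*(f dg) = (f ∘ F) d(g ∘ F), substitute each coordinate x_i by F_i(u, v) in f_i, and replace dx_i by d F_i = (∂F_i/∂u) du + (∂F_i/∂v) dv.
  For the x component: f_1(F) = 3*u^2 - 7*v + 10; d F_1 = (-4*v) du + (-4*u) dv
  For the y component: f_2(F) = -6*u^2 - 12*u*v + 2*v - 6; d F_2 = (0) du + (3) dv
  For the z component: f_3(F) = 7 - 6*v; d F_3 = (6*u) du + (-1) dv
Combining and collecting du, dv coefficients:
  coeff of du: -12*u^2*v - 36*u*v + 42*u + 28*v^2 - 40*v
  coeff of dv: -12*u^3 - 18*u^2 - 8*u*v - 40*u + 12*v - 25
F^* omega = (-12*u^2*v - 36*u*v + 42*u + 28*v^2 - 40*v) du + (-12*u^3 - 18*u^2 - 8*u*v - 40*u + 12*v - 25) dv.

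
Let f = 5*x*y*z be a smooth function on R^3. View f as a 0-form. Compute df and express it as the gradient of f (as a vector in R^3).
df = (5*y*z) dx + (5*x*z) dy + (5*x*y) dz; grad f = (5*y*z, 5*x*z, 5*x*y)

For a 0-form f, d f = (∂f/∂x) dx + (∂f/∂y) dy + (∂f/∂z) dz. The components of the vector representation are exactly the entries of grad f in Cartesian coordinates:
  ∂f/∂x = 5*y*z
  ∂f/∂y = 5*x*z
  ∂f/∂z = 5*x*y.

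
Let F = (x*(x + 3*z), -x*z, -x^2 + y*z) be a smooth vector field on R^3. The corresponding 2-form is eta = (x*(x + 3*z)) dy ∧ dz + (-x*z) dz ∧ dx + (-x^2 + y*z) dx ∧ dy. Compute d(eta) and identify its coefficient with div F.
d(eta) = (2*x + y + 3*z) dx ∧ dy ∧ dz; div F = 2*x + y + 3*z

For a 2-form in R^3 of the form above, applying d gives a 3-form with coefficient ∂P/∂x + ∂Q/∂y + ∂R/∂z:
  ∂P/∂x = 2*x + 3*z
  ∂Q/∂y = 0
  ∂R/∂z = y
Sum = 2*x + y + 3*z, which is exactly div F.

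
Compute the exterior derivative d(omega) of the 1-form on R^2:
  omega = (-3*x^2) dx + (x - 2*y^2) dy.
d(omega) = (1) dx ∧ dy

For a 1-form omega = sum_i f_i dx_i, the exterior derivative is
  d(omega) = sum_{i < j} (∂f_j/∂x_i - ∂f_i/∂x_j) dx_i ∧ dx_j.
  coefficient of dx ∧ dy: ∂f_2/∂x - ∂f_1/∂y = ∂(x - 2*y^2)/∂x - ∂(-3*x^2)/∂y = 1
Assembling: d(omega) = (1) dx ∧ dy.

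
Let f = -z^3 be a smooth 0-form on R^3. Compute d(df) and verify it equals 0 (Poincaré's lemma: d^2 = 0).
d(df) = 0

Step 1: df = sum_i (∂f/∂x_i) dx_i = (0) dx + (0) dy + (-3*z^2) dz.
Step 2: Apply d again. Using the 1-form formula, the coefficient of dx ∧ dy in d(df) is ∂^2 f/∂x ∂y - ∂^2 f/∂y ∂x = (0) - (0) = 0 (equality of mixed partials for smooth f).
Similarly for dx ∧ dz and dy ∧ dz — all coefficients vanish. So d(df) = 0.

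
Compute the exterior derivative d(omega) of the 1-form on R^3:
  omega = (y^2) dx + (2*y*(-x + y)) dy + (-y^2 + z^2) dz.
d(omega) = (-4*y) dx ∧ dy + (-2*y) dy ∧ dz

For a 1-form omega = sum_i f_i dx_i, the exterior derivative is
  d(omega) = sum_{i < j} (∂f_j/∂x_i - ∂f_i/∂x_j) dx_i ∧ dx_j.
  coefficient of dx ∧ dy: ∂f_2/∂x - ∂f_1/∂y = ∂(2*y*(-x + y))/∂x - ∂(y^2)/∂y = -4*y
  coefficient of dy ∧ dz: ∂f_3/∂y - ∂f_2/∂z = ∂(-y^2 + z^2)/∂y - ∂(2*y*(-x + y))/∂z = -2*y
Assembling: d(omega) = (-4*y) dx ∧ dy + (-2*y) dy ∧ dz.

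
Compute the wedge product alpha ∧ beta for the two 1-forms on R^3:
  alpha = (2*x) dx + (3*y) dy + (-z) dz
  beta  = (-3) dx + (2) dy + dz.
alpha ∧ beta = (4*x + 9*y) dx ∧ dy + (2*x - 3*z) dx ∧ dz + (3*y + 2*z) dy ∧ dz

Distribute the wedge, using dx_i ∧ dx_j = -dx_j ∧ dx_i and dx_i ∧ dx_i = 0. For each pair (i, j) with i < j, the coefficient of dx_i ∧ dx_j in alpha ∧ beta is (alpha_i * beta_j - alpha_j * beta_i). Collecting: alpha ∧ beta = (4*x + 9*y) dx ∧ dy + (2*x - 3*z) dx ∧ dz + (3*y + 2*z) dy ∧ dz.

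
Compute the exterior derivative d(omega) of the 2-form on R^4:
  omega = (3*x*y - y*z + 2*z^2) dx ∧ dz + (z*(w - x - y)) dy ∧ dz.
d(omega) = (-3*x) dx ∧ dy ∧ dz + (z) dy ∧ dz ∧ dw

For a 2-form omega = sum_{i<j} g_{ij} dx_i ∧ dx_j, the exterior derivative is
  d(omega) = sum_{i<j} d(g_{ij}) ∧ dx_i ∧ dx_j = sum_{i<j, k} (∂g_{ij}/∂x_k) dx_k ∧ dx_i ∧ dx_j.
Expand each term, using dx_k ∧ dx_i ∧ dx_j = sgn(permutation) dx_{(a)} ∧ dx_{(b)} ∧ dx_{(c)} with (a < b < c) sorted:
  d(3*x*y - y*z + 2*z^2) includes (∂/∂y)(3*x*y - y*z + 2*z^2) dy = (3*x - z) dy, which multiplied by dx ∧ dz gives (-3*x + z) dx ∧ dy ∧ dz
  d(z*(w - x - y)) includes (∂/∂x)(z*(w - x - y)) dx = (-z) dx, which multiplied by dy ∧ dz gives (-z) dx ∧ dy ∧ dz
  d(z*(w - x - y)) includes (∂/∂w)(z*(w - x - y)) dw = (z) dw, which multiplied by dy ∧ dz gives (z) dy ∧ dz ∧ dw
Collecting like 3-forms: d(omega) = (-3*x) dx ∧ dy ∧ dz + (z) dy ∧ dz ∧ dw.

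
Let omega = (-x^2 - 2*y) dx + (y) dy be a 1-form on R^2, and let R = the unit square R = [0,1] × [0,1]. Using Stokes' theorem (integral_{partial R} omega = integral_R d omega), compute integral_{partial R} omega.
integral_(partial R) omega = 2

Stokes: integral_partial_R omega = integral_R d omega with d omega = (∂Q/∂x - ∂P/∂y) dx ∧ dy.
  ∂Q/∂x = 0
  ∂P/∂y = -2
  integrand = ∂Q/∂x - ∂P/∂y = 2.
Integrating over R: integral_0^1 integral_0^1 (2) dx dy = 2.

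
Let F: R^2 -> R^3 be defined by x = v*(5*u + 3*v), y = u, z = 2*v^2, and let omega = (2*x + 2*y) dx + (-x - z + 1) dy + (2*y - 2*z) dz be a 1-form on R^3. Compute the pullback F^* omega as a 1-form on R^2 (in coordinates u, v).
F^* omega = (50*u*v^2 + 5*u*v + 30*v^3 - 5*v^2 + 1) du + (50*u^2*v + 10*u^2 + 90*u*v^2 + 20*u*v + 20*v^3) dv

Using F^*(f dg) = (f ∘ F) d(g ∘ F), substitute each coordinate x_i by F_i(u, v) in f_i, and replace dx_i by d F_i = (∂F_i/∂u) du + (∂F_i/∂v) dv.
  For the x component: f_1(F) = 10*u*v + 2*u + 6*v^2; d F_1 = (5*v) du + (5*u + 6*v) dv
  For the y component: f_2(F) = -5*u*v - 5*v^2 + 1; d F_2 = (1) du + (0) dv
  For the z component: f_3(F) = 2*u - 4*v^2; d F_3 = (0) du + (4*v) dv
Combining and collecting du, dv coefficients:
  coeff of du: 50*u*v^2 + 5*u*v + 30*v^3 - 5*v^2 + 1
  coeff of dv: 50*u^2*v + 10*u^2 + 90*u*v^2 + 20*u*v + 20*v^3
F^* omega = (50*u*v^2 + 5*u*v + 30*v^3 - 5*v^2 + 1) du + (50*u^2*v + 10*u^2 + 90*u*v^2 + 20*u*v + 20*v^3) dv.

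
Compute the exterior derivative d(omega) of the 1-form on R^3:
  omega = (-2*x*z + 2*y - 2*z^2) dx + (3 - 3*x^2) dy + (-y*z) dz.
d(omega) = (-6*x - 2) dx ∧ dy + (2*x + 4*z) dx ∧ dz + (-z) dy ∧ dz

For a 1-form omega = sum_i f_i dx_i, the exterior derivative is
  d(omega) = sum_{i < j} (∂f_j/∂x_i - ∂f_i/∂x_j) dx_i ∧ dx_j.
  coefficient of dx ∧ dy: ∂f_2/∂x - ∂f_1/∂y = ∂(3 - 3*x^2)/∂x - ∂(-2*x*z + 2*y - 2*z^2)/∂y = -6*x - 2
  coefficient of dx ∧ dz: ∂f_3/∂x - ∂f_1/∂z = ∂(-y*z)/∂x - ∂(-2*x*z + 2*y - 2*z^2)/∂z = 2*x + 4*z
  coefficient of dy ∧ dz: ∂f_3/∂y - ∂f_2/∂z = ∂(-y*z)/∂y - ∂(3 - 3*x^2)/∂z = -z
Assembling: d(omega) = (-6*x - 2) dx ∧ dy + (2*x + 4*z) dx ∧ dz + (-z) dy ∧ dz.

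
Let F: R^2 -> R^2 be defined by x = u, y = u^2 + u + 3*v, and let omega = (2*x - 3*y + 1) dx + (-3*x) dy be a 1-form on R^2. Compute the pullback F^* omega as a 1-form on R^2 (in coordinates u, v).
F^* omega = (-9*u^2 - 4*u - 9*v + 1) du + (-9*u) dv

Using F^*(f dg) = (f ∘ F) d(g ∘ F), substitute each coordinate x_i by F_i(u, v) in f_i, and replace dx_i by d F_i = (∂F_i/∂u) du + (∂F_i/∂v) dv.
  For the x component: f_1(F) = -3*u^2 - u - 9*v + 1; d F_1 = (1) du + (0) dv
  For the y component: f_2(F) = -3*u; d F_2 = (2*u + 1) du + (3) dv
Combining and collecting du, dv coefficients:
  coeff of du: -9*u^2 - 4*u - 9*v + 1
  coeff of dv: -9*u
F^* omega = (-9*u^2 - 4*u - 9*v + 1) du + (-9*u) dv.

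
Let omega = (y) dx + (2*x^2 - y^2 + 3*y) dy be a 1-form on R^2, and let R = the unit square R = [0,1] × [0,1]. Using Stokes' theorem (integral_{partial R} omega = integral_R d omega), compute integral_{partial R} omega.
integral_(partial R) omega = 1

Stokes: integral_partial_R omega = integral_R d omega with d omega = (∂Q/∂x - ∂P/∂y) dx ∧ dy.
  ∂Q/∂x = 4*x
  ∂P/∂y = 1
  integrand = ∂Q/∂x - ∂P/∂y = 4*x - 1.
Integrating over R: integral_0^1 integral_0^1 (4*x - 1) dx dy = 1.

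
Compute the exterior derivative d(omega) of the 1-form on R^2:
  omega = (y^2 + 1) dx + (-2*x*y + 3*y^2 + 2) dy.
d(omega) = (-4*y) dx ∧ dy

For a 1-form omega = sum_i f_i dx_i, the exterior derivative is
  d(omega) = sum_{i < j} (∂f_j/∂x_i - ∂f_i/∂x_j) dx_i ∧ dx_j.
  coefficient of dx ∧ dy: ∂f_2/∂x - ∂f_1/∂y = ∂(-2*x*y + 3*y^2 + 2)/∂x - ∂(y^2 + 1)/∂y = -4*y
Assembling: d(omega) = (-4*y) dx ∧ dy.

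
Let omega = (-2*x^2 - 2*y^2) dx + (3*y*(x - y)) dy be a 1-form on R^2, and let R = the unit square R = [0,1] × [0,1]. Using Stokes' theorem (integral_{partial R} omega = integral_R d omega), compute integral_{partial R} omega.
integral_(partial R) omega = 7/2

Stokes: integral_partial_R omega = integral_R d omega with d omega = (∂Q/∂x - ∂P/∂y) dx ∧ dy.
  ∂Q/∂x = 3*y
  ∂P/∂y = -4*y
  integrand = ∂Q/∂x - ∂P/∂y = 7*y.
Integrating over R: integral_0^1 integral_0^1 (7*y) dx dy = 7/2.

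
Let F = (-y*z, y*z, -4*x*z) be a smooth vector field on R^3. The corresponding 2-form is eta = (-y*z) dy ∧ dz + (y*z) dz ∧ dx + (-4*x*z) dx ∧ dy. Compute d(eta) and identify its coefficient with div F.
d(eta) = (-4*x + z) dx ∧ dy ∧ dz; div F = -4*x + z

For a 2-form in R^3 of the form above, applying d gives a 3-form with coefficient ∂P/∂x + ∂Q/∂y + ∂R/∂z:
  ∂P/∂x = 0
  ∂Q/∂y = z
  ∂R/∂z = -4*x
Sum = -4*x + z, which is exactly div F.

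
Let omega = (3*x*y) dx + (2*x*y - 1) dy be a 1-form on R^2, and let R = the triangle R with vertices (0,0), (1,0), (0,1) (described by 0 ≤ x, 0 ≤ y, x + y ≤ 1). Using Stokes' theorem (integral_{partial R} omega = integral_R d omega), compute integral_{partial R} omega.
integral_(partial R) omega = -1/6

Stokes: integral_partial_R omega = integral_R d omega with d omega = (∂Q/∂x - ∂P/∂y) dx ∧ dy.
  ∂Q/∂x = 2*y
  ∂P/∂y = 3*x
  integrand = ∂Q/∂x - ∂P/∂y = -3*x + 2*y.
Integrating over R: integral_0^1 integral_0^{1-x} (-3*x + 2*y) dy dx = -1/6.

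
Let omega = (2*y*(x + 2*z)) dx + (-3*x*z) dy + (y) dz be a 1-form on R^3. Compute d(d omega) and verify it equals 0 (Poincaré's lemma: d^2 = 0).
d(d omega) = 0

Step 1: d omega = sum_{i<j} (∂f_j/∂x_i - ∂f_i/∂x_j) dx_i ∧ dx_j:
  coeff of dx ∧ dy: -2*x - 7*z
  coeff of dx ∧ dz: -4*y
  coeff of dy ∧ dz: 3*x + 1
Step 2: Apply d again to each 2-form coefficient. The only possible 3-form in R^3 is dx ∧ dy ∧ dz, with coefficient
  ∂(coeff of dy∧dz)/∂x - ∂(coeff of dx∧dz)/∂y + ∂(coeff of dx∧dy)/∂z
  = ∂/∂x (3*x + 1) - ∂/∂y (-4*y) + ∂/∂z (-2*x - 7*z).
Each of these terms simplifies to sums of mixed partials that cancel in pairs. The result is 0 (by equality of mixed partials for smooth functions — Schwarz / Clairaut).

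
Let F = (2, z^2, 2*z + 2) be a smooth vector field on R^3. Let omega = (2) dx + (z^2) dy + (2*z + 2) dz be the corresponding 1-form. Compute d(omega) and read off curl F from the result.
d(omega) = (-2*z) dy ∧ dz + (0) dz ∧ dx + (0) dx ∧ dy; curl F = (-2*z, 0, 0)

d omega = sum_{i<j} (∂f_j/∂x_i - ∂f_i/∂x_j) dx_i ∧ dx_j. Under the identification (dy ∧ dz, dz ∧ dx, dx ∧ dy) ↔ (e_x, e_y, e_z), the coefficients are exactly the components of curl F. Compute:
  ∂R/∂y - ∂Q/∂z = (0) - (2*z) = -2*z
  ∂P/∂z - ∂R/∂x = (0) - (0) = 0
  ∂Q/∂x - ∂P/∂y = (0) - (0) = 0.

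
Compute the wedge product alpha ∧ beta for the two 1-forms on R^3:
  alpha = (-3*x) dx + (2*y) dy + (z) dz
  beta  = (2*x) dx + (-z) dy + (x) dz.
alpha ∧ beta = (x*(-4*y + 3*z)) dx ∧ dy + (-x*(3*x + 2*z)) dx ∧ dz + (2*x*y + z^2) dy ∧ dz

Distribute the wedge, using dx_i ∧ dx_j = -dx_j ∧ dx_i and dx_i ∧ dx_i = 0. For each pair (i, j) with i < j, the coefficient of dx_i ∧ dx_j in alpha ∧ beta is (alpha_i * beta_j - alpha_j * beta_i). Collecting: alpha ∧ beta = (x*(-4*y + 3*z)) dx ∧ dy + (-x*(3*x + 2*z)) dx ∧ dz + (2*x*y + z^2) dy ∧ dz.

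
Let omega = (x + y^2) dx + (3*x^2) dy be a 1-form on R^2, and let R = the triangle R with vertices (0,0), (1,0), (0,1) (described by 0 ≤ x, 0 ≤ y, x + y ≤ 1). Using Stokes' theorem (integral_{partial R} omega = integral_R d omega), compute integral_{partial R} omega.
integral_(partial R) omega = 2/3

Stokes: integral_partial_R omega = integral_R d omega with d omega = (∂Q/∂x - ∂P/∂y) dx ∧ dy.
  ∂Q/∂x = 6*x
  ∂P/∂y = 2*y
  integrand = ∂Q/∂x - ∂P/∂y = 6*x - 2*y.
Integrating over R: integral_0^1 integral_0^{1-x} (6*x - 2*y) dy dx = 2/3.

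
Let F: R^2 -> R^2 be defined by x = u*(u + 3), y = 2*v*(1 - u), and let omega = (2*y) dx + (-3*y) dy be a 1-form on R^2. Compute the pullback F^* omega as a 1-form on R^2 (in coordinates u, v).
F^* omega = (4*v*(-2*u^2 - 3*u*v - u + 3*v + 3)) du + (12*v*(-u^2 + 2*u - 1)) dv

Using F^*(f dg) = (f ∘ F) d(g ∘ F), substitute each coordinate x_i by F_i(u, v) in f_i, and replace dx_i by d F_i = (∂F_i/∂u) du + (∂F_i/∂v) dv.
  For the x component: f_1(F) = 4*v*(1 - u); d F_1 = (2*u + 3) du + (0) dv
  For the y component: f_2(F) = 6*v*(u - 1); d F_2 = (-2*v) du + (2 - 2*u) dv
Combining and collecting du, dv coefficients:
  coeff of du: 4*v*(-2*u^2 - 3*u*v - u + 3*v + 3)
  coeff of dv: 12*v*(-u^2 + 2*u - 1)
F^* omega = (4*v*(-2*u^2 - 3*u*v - u + 3*v + 3)) du + (12*v*(-u^2 + 2*u - 1)) dv.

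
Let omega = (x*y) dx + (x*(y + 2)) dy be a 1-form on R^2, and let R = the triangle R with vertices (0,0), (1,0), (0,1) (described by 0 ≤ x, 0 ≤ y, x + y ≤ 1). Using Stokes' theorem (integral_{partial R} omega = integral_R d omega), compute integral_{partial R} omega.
integral_(partial R) omega = 1

Stokes: integral_partial_R omega = integral_R d omega with d omega = (∂Q/∂x - ∂P/∂y) dx ∧ dy.
  ∂Q/∂x = y + 2
  ∂P/∂y = x
  integrand = ∂Q/∂x - ∂P/∂y = -x + y + 2.
Integrating over R: integral_0^1 integral_0^{1-x} (-x + y + 2) dy dx = 1.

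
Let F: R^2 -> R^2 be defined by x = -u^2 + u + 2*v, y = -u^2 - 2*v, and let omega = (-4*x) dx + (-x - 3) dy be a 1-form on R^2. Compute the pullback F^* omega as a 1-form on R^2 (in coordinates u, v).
F^* omega = (-10*u^3 + 14*u^2 + 20*u*v + 2*u - 8*v) du + (6*u^2 - 6*u - 12*v + 6) dv

Using F^*(f dg) = (f ∘ F) d(g ∘ F), substitute each coordinate x_i by F_i(u, v) in f_i, and replace dx_i by d F_i = (∂F_i/∂u) du + (∂F_i/∂v) dv.
  For the x component: f_1(F) = 4*u^2 - 4*u - 8*v; d F_1 = (1 - 2*u) du + (2) dv
  For the y component: f_2(F) = u^2 - u - 2*v - 3; d F_2 = (-2*u) du + (-2) dv
Combining and collecting du, dv coefficients:
  coeff of du: -10*u^3 + 14*u^2 + 20*u*v + 2*u - 8*v
  coeff of dv: 6*u^2 - 6*u - 12*v + 6
F^* omega = (-10*u^3 + 14*u^2 + 20*u*v + 2*u - 8*v) du + (6*u^2 - 6*u - 12*v + 6) dv.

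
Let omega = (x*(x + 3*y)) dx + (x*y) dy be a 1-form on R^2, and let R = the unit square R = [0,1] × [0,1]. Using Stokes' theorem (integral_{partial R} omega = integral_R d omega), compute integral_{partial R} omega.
integral_(partial R) omega = -1

Stokes: integral_partial_R omega = integral_R d omega with d omega = (∂Q/∂x - ∂P/∂y) dx ∧ dy.
  ∂Q/∂x = y
  ∂P/∂y = 3*x
  integrand = ∂Q/∂x - ∂P/∂y = -3*x + y.
Integrating over R: integral_0^1 integral_0^1 (-3*x + y) dx dy = -1.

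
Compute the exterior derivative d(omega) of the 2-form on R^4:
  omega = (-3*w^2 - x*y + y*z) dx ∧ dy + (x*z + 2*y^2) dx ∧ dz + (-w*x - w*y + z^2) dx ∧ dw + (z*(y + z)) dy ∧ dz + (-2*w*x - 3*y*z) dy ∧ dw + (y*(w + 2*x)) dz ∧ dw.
d(omega) = (-3*y) dx ∧ dy ∧ dz + (-7*w) dx ∧ dy ∧ dw + (2*y - 2*z) dx ∧ dz ∧ dw + (w + 2*x + 3*y) dy ∧ dz ∧ dw

For a 2-form omega = sum_{i<j} g_{ij} dx_i ∧ dx_j, the exterior derivative is
  d(omega) = sum_{i<j} d(g_{ij}) ∧ dx_i ∧ dx_j = sum_{i<j, k} (∂g_{ij}/∂x_k) dx_k ∧ dx_i ∧ dx_j.
Expand each term, using dx_k ∧ dx_i ∧ dx_j = sgn(permutation) dx_{(a)} ∧ dx_{(b)} ∧ dx_{(c)} with (a < b < c) sorted:
  d(-3*w^2 - x*y + y*z) includes (∂/∂z)(-3*w^2 - x*y + y*z) dz = (y) dz, which multiplied by dx ∧ dy gives (y) dx ∧ dy ∧ dz
  d(-3*w^2 - x*y + y*z) includes (∂/∂w)(-3*w^2 - x*y + y*z) dw = (-6*w) dw, which multiplied by dx ∧ dy gives (-6*w) dx ∧ dy ∧ dw
  d(x*z + 2*y^2) includes (∂/∂y)(x*z + 2*y^2) dy = (4*y) dy, which multiplied by dx ∧ dz gives (-4*y) dx ∧ dy ∧ dz
  d(-w*x - w*y + z^2) includes (∂/∂y)(-w*x - w*y + z^2) dy = (-w) dy, which multiplied by dx ∧ dw gives (w) dx ∧ dy ∧ dw
  d(-w*x - w*y + z^2) includes (∂/∂z)(-w*x - w*y + z^2) dz = (2*z) dz, which multiplied by dx ∧ dw gives (-2*z) dx ∧ dz ∧ dw
  d(-2*w*x - 3*y*z) includes (∂/∂x)(-2*w*x - 3*y*z) dx = (-2*w) dx, which multiplied by dy ∧ dw gives (-2*w) dx ∧ dy ∧ dw
  d(-2*w*x - 3*y*z) includes (∂/∂z)(-2*w*x - 3*y*z) dz = (-3*y) dz, which multiplied by dy ∧ dw gives (3*y) dy ∧ dz ∧ dw
  d(y*(w + 2*x)) includes (∂/∂x)(y*(w + 2*x)) dx = (2*y) dx, which multiplied by dz ∧ dw gives (2*y) dx ∧ dz ∧ dw
  d(y*(w + 2*x)) includes (∂/∂y)(y*(w + 2*x)) dy = (w + 2*x) dy, which multiplied by dz ∧ dw gives (w + 2*x) dy ∧ dz ∧ dw
Collecting like 3-forms: d(omega) = (-3*y) dx ∧ dy ∧ dz + (-7*w) dx ∧ dy ∧ dw + (2*y - 2*z) dx ∧ dz ∧ dw + (w + 2*x + 3*y) dy ∧ dz ∧ dw.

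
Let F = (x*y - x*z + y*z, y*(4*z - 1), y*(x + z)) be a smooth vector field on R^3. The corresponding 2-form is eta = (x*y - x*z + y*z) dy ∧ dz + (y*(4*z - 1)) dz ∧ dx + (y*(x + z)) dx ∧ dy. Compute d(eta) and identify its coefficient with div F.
d(eta) = (2*y + 3*z - 1) dx ∧ dy ∧ dz; div F = 2*y + 3*z - 1

For a 2-form in R^3 of the form above, applying d gives a 3-form with coefficient ∂P/∂x + ∂Q/∂y + ∂R/∂z:
  ∂P/∂x = y - z
  ∂Q/∂y = 4*z - 1
  ∂R/∂z = y
Sum = 2*y + 3*z - 1, which is exactly div F.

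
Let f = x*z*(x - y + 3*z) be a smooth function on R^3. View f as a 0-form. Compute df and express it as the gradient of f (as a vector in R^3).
df = (z*(2*x - y + 3*z)) dx + (-x*z) dy + (x*(x - y + 6*z)) dz; grad f = (z*(2*x - y + 3*z), -x*z, x*(x - y + 6*z))

For a 0-form f, d f = (∂f/∂x) dx + (∂f/∂y) dy + (∂f/∂z) dz. The components of the vector representation are exactly the entries of grad f in Cartesian coordinates:
  ∂f/∂x = z*(2*x - y + 3*z)
  ∂f/∂y = -x*z
  ∂f/∂z = x*(x - y + 6*z).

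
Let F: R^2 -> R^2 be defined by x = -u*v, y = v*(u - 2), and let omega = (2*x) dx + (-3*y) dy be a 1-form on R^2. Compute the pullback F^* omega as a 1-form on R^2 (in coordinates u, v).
F^* omega = (v^2*(6 - u)) du + (v*(-u^2 + 12*u - 12)) dv

Using F^*(f dg) = (f ∘ F) d(g ∘ F), substitute each coordinate x_i by F_i(u, v) in f_i, and replace dx_i by d F_i = (∂F_i/∂u) du + (∂F_i/∂v) dv.
  For the x component: f_1(F) = -2*u*v; d F_1 = (-v) du + (-u) dv
  For the y component: f_2(F) = 3*v*(2 - u); d F_2 = (v) du + (u - 2) dv
Combining and collecting du, dv coefficients:
  coeff of du: v^2*(6 - u)
  coeff of dv: v*(-u^2 + 12*u - 12)
F^* omega = (v^2*(6 - u)) du + (v*(-u^2 + 12*u - 12)) dv.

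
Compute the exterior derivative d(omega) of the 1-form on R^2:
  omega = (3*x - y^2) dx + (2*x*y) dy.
d(omega) = (4*y) dx ∧ dy

For a 1-form omega = sum_i f_i dx_i, the exterior derivative is
  d(omega) = sum_{i < j} (∂f_j/∂x_i - ∂f_i/∂x_j) dx_i ∧ dx_j.
  coefficient of dx ∧ dy: ∂f_2/∂x - ∂f_1/∂y = ∂(2*x*y)/∂x - ∂(3*x - y^2)/∂y = 4*y
Assembling: d(omega) = (4*y) dx ∧ dy.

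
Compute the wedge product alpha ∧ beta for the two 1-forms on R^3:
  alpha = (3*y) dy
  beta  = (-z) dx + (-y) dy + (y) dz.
alpha ∧ beta = (3*y*z) dx ∧ dy + (3*y^2) dy ∧ dz

Distribute the wedge, using dx_i ∧ dx_j = -dx_j ∧ dx_i and dx_i ∧ dx_i = 0. For each pair (i, j) with i < j, the coefficient of dx_i ∧ dx_j in alpha ∧ beta is (alpha_i * beta_j - alpha_j * beta_i). Collecting: alpha ∧ beta = (3*y*z) dx ∧ dy + (3*y^2) dy ∧ dz.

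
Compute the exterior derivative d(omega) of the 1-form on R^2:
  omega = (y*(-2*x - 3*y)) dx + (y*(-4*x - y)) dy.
d(omega) = (2*x + 2*y) dx ∧ dy

For a 1-form omega = sum_i f_i dx_i, the exterior derivative is
  d(omega) = sum_{i < j} (∂f_j/∂x_i - ∂f_i/∂x_j) dx_i ∧ dx_j.
  coefficient of dx ∧ dy: ∂f_2/∂x - ∂f_1/∂y = ∂(y*(-4*x - y))/∂x - ∂(y*(-2*x - 3*y))/∂y = 2*x + 2*y
Assembling: d(omega) = (2*x + 2*y) dx ∧ dy.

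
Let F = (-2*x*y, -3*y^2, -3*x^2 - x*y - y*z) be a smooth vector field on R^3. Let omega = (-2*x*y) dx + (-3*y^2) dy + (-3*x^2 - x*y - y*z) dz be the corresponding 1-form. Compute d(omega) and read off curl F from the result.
d(omega) = (-x - z) dy ∧ dz + (6*x + y) dz ∧ dx + (2*x) dx ∧ dy; curl F = (-x - z, 6*x + y, 2*x)

d omega = sum_{i<j} (∂f_j/∂x_i - ∂f_i/∂x_j) dx_i ∧ dx_j. Under the identification (dy ∧ dz, dz ∧ dx, dx ∧ dy) ↔ (e_x, e_y, e_z), the coefficients are exactly the components of curl F. Compute:
  ∂R/∂y - ∂Q/∂z = (-x - z) - (0) = -x - z
  ∂P/∂z - ∂R/∂x = (0) - (-6*x - y) = 6*x + y
  ∂Q/∂x - ∂P/∂y = (0) - (-2*x) = 2*x.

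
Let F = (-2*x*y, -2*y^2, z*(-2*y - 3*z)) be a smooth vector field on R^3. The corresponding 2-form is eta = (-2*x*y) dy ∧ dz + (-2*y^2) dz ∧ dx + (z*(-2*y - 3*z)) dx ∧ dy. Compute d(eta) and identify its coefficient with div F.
d(eta) = (-8*y - 6*z) dx ∧ dy ∧ dz; div F = -8*y - 6*z

For a 2-form in R^3 of the form above, applying d gives a 3-form with coefficient ∂P/∂x + ∂Q/∂y + ∂R/∂z:
  ∂P/∂x = -2*y
  ∂Q/∂y = -4*y
  ∂R/∂z = -2*y - 6*z
Sum = -8*y - 6*z, which is exactly div F.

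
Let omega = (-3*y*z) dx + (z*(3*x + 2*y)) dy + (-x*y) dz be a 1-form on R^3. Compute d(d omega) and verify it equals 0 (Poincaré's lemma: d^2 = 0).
d(d omega) = 0

Step 1: d omega = sum_{i<j} (∂f_j/∂x_i - ∂f_i/∂x_j) dx_i ∧ dx_j:
  coeff of dx ∧ dy: 6*z
  coeff of dx ∧ dz: 2*y
  coeff of dy ∧ dz: -4*x - 2*y
Step 2: Apply d again to each 2-form coefficient. The only possible 3-form in R^3 is dx ∧ dy ∧ dz, with coefficient
  ∂(coeff of dy∧dz)/∂x - ∂(coeff of dx∧dz)/∂y + ∂(coeff of dx∧dy)/∂z
  = ∂/∂x (-4*x - 2*y) - ∂/∂y (2*y) + ∂/∂z (6*z).
Each of these terms simplifies to sums of mixed partials that cancel in pairs. The result is 0 (by equality of mixed partials for smooth functions — Schwarz / Clairaut).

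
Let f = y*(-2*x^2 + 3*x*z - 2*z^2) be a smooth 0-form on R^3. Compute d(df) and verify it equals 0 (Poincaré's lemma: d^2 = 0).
d(df) = 0

Step 1: df = sum_i (∂f/∂x_i) dx_i = (y*(-4*x + 3*z)) dx + (-2*x^2 + 3*x*z - 2*z^2) dy + (y*(3*x - 4*z)) dz.
Step 2: Apply d again. Using the 1-form formula, the coefficient of dx ∧ dy in d(df) is ∂^2 f/∂x ∂y - ∂^2 f/∂y ∂x = (-4*x + 3*z) - (-4*x + 3*z) = 0 (equality of mixed partials for smooth f).
Similarly for dx ∧ dz and dy ∧ dz — all coefficients vanish. So d(df) = 0.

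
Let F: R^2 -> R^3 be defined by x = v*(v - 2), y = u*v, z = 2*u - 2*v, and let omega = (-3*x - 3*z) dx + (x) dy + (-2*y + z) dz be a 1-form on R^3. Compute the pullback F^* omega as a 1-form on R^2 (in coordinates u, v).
F^* omega = (-4*u*v + 4*u + v^3 - 2*v^2 - 4*v) du + (u*v^2 - 10*u*v + 8*u - 6*v^3 + 30*v^2 - 20*v) dv

Using F^*(f dg) = (f ∘ F) d(g ∘ F), substitute each coordinate x_i by F_i(u, v) in f_i, and replace dx_i by d F_i = (∂F_i/∂u) du + (∂F_i/∂v) dv.
  For the x component: f_1(F) = -6*u - 3*v^2 + 12*v; d F_1 = (0) du + (2*v - 2) dv
  For the y component: f_2(F) = v*(v - 2); d F_2 = (v) du + (u) dv
  For the z component: f_3(F) = -2*u*v + 2*u - 2*v; d F_3 = (2) du + (-2) dv
Combining and collecting du, dv coefficients:
  coeff of du: -4*u*v + 4*u + v^3 - 2*v^2 - 4*v
  coeff of dv: u*v^2 - 10*u*v + 8*u - 6*v^3 + 30*v^2 - 20*v
F^* omega = (-4*u*v + 4*u + v^3 - 2*v^2 - 4*v) du + (u*v^2 - 10*u*v + 8*u - 6*v^3 + 30*v^2 - 20*v) dv.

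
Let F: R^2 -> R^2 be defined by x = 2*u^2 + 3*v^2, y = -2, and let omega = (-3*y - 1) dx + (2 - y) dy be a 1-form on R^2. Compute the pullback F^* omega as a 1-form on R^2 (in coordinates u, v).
F^* omega = (20*u) du + (30*v) dv

Using F^*(f dg) = (f ∘ F) d(g ∘ F), substitute each coordinate x_i by F_i(u, v) in f_i, and replace dx_i by d F_i = (∂F_i/∂u) du + (∂F_i/∂v) dv.
  For the x component: f_1(F) = 5; d F_1 = (4*u) du + (6*v) dv
  For the y component: f_2(F) = 4; d F_2 = (0) du + (0) dv
Combining and collecting du, dv coefficients:
  coeff of du: 20*u
  coeff of dv: 30*v
F^* omega = (20*u) du + (30*v) dv.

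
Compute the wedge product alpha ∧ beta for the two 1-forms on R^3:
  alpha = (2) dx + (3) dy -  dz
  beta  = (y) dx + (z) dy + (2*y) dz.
alpha ∧ beta = (-3*y + 2*z) dx ∧ dy + (5*y) dx ∧ dz + (6*y + z) dy ∧ dz

Distribute the wedge, using dx_i ∧ dx_j = -dx_j ∧ dx_i and dx_i ∧ dx_i = 0. For each pair (i, j) with i < j, the coefficient of dx_i ∧ dx_j in alpha ∧ beta is (alpha_i * beta_j - alpha_j * beta_i). Collecting: alpha ∧ beta = (-3*y + 2*z) dx ∧ dy + (5*y) dx ∧ dz + (6*y + z) dy ∧ dz.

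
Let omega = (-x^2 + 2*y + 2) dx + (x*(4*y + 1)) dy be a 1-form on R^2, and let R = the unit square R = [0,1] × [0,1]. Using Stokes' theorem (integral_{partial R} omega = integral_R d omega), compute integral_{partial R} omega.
integral_(partial R) omega = 1

Stokes: integral_partial_R omega = integral_R d omega with d omega = (∂Q/∂x - ∂P/∂y) dx ∧ dy.
  ∂Q/∂x = 4*y + 1
  ∂P/∂y = 2
  integrand = ∂Q/∂x - ∂P/∂y = 4*y - 1.
Integrating over R: integral_0^1 integral_0^1 (4*y - 1) dx dy = 1.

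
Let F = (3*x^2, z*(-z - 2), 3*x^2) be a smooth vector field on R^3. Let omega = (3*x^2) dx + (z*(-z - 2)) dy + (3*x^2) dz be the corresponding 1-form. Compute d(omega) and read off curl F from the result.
d(omega) = (2*z + 2) dy ∧ dz + (-6*x) dz ∧ dx + (0) dx ∧ dy; curl F = (2*z + 2, -6*x, 0)

d omega = sum_{i<j} (∂f_j/∂x_i - ∂f_i/∂x_j) dx_i ∧ dx_j. Under the identification (dy ∧ dz, dz ∧ dx, dx ∧ dy) ↔ (e_x, e_y, e_z), the coefficients are exactly the components of curl F. Compute:
  ∂R/∂y - ∂Q/∂z = (0) - (-2*z - 2) = 2*z + 2
  ∂P/∂z - ∂R/∂x = (0) - (6*x) = -6*x
  ∂Q/∂x - ∂P/∂y = (0) - (0) = 0.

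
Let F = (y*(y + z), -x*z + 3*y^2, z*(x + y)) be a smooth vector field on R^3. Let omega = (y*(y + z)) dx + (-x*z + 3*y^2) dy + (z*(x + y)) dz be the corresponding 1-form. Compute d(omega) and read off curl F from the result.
d(omega) = (x + z) dy ∧ dz + (y - z) dz ∧ dx + (-2*y - 2*z) dx ∧ dy; curl F = (x + z, y - z, -2*y - 2*z)

d omega = sum_{i<j} (∂f_j/∂x_i - ∂f_i/∂x_j) dx_i ∧ dx_j. Under the identification (dy ∧ dz, dz ∧ dx, dx ∧ dy) ↔ (e_x, e_y, e_z), the coefficients are exactly the components of curl F. Compute:
  ∂R/∂y - ∂Q/∂z = (z) - (-x) = x + z
  ∂P/∂z - ∂R/∂x = (y) - (z) = y - z
  ∂Q/∂x - ∂P/∂y = (-z) - (2*y + z) = -2*y - 2*z.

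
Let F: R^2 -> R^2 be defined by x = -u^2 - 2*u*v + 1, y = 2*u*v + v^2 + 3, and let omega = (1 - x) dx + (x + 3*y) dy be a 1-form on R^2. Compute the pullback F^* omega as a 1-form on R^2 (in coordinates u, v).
F^* omega = (-2*u^3 - 8*u^2*v + 4*u*v^2 + 6*v^3 + 20*v) du + (-4*u^3 + 2*u^2*v + 14*u*v^2 + 20*u + 6*v^3 + 20*v) dv

Using F^*(f dg) = (f ∘ F) d(g ∘ F), substitute each coordinate x_i by F_i(u, v) in f_i, and replace dx_i by d F_i = (∂F_i/∂u) du + (∂F_i/∂v) dv.
  For the x component: f_1(F) = u*(u + 2*v); d F_1 = (-2*u - 2*v) du + (-2*u) dv
  For the y component: f_2(F) = -u^2 + 4*u*v + 3*v^2 + 10; d F_2 = (2*v) du + (2*u + 2*v) dv
Combining and collecting du, dv coefficients:
  coeff of du: -2*u^3 - 8*u^2*v + 4*u*v^2 + 6*v^3 + 20*v
  coeff of dv: -4*u^3 + 2*u^2*v + 14*u*v^2 + 20*u + 6*v^3 + 20*v
F^* omega = (-2*u^3 - 8*u^2*v + 4*u*v^2 + 6*v^3 + 20*v) du + (-4*u^3 + 2*u^2*v + 14*u*v^2 + 20*u + 6*v^3 + 20*v) dv.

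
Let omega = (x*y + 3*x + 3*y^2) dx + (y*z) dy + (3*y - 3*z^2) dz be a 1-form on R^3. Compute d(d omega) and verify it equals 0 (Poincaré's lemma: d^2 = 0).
d(d omega) = 0

Step 1: d omega = sum_{i<j} (∂f_j/∂x_i - ∂f_i/∂x_j) dx_i ∧ dx_j:
  coeff of dx ∧ dy: -x - 6*y
  coeff of dx ∧ dz: 0
  coeff of dy ∧ dz: 3 - y
Step 2: Apply d again to each 2-form coefficient. The only possible 3-form in R^3 is dx ∧ dy ∧ dz, with coefficient
  ∂(coeff of dy∧dz)/∂x - ∂(coeff of dx∧dz)/∂y + ∂(coeff of dx∧dy)/∂z
  = ∂/∂x (3 - y) - ∂/∂y (0) + ∂/∂z (-x - 6*y).
Each of these terms simplifies to sums of mixed partials that cancel in pairs. The result is 0 (by equality of mixed partials for smooth functions — Schwarz / Clairaut).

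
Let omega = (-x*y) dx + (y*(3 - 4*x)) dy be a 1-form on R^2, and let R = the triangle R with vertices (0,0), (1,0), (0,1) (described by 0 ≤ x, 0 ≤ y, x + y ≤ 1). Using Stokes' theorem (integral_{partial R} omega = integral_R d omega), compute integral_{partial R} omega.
integral_(partial R) omega = -1/2

Stokes: integral_partial_R omega = integral_R d omega with d omega = (∂Q/∂x - ∂P/∂y) dx ∧ dy.
  ∂Q/∂x = -4*y
  ∂P/∂y = -x
  integrand = ∂Q/∂x - ∂P/∂y = x - 4*y.
Integrating over R: integral_0^1 integral_0^{1-x} (x - 4*y) dy dx = -1/2.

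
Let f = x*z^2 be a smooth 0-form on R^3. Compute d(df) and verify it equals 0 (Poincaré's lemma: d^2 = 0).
d(df) = 0

Step 1: df = sum_i (∂f/∂x_i) dx_i = (z^2) dx + (0) dy + (2*x*z) dz.
Step 2: Apply d again. Using the 1-form formula, the coefficient of dx ∧ dy in d(df) is ∂^2 f/∂x ∂y - ∂^2 f/∂y ∂x = (0) - (0) = 0 (equality of mixed partials for smooth f).
Similarly for dx ∧ dz and dy ∧ dz — all coefficients vanish. So d(df) = 0.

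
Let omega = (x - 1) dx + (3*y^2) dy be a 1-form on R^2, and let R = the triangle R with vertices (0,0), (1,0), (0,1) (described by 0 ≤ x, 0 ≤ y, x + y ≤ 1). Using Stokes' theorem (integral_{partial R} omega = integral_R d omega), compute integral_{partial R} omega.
integral_(partial R) omega = 0

Stokes: integral_partial_R omega = integral_R d omega with d omega = (∂Q/∂x - ∂P/∂y) dx ∧ dy.
  ∂Q/∂x = 0
  ∂P/∂y = 0
  integrand = ∂Q/∂x - ∂P/∂y = 0.
Integrating over R: integral_0^1 integral_0^{1-x} (0) dy dx = 0.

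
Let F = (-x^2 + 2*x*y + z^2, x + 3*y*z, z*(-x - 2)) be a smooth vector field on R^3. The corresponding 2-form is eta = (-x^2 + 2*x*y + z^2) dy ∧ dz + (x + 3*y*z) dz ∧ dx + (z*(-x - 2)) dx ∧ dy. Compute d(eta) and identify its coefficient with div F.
d(eta) = (-3*x + 2*y + 3*z - 2) dx ∧ dy ∧ dz; div F = -3*x + 2*y + 3*z - 2

For a 2-form in R^3 of the form above, applying d gives a 3-form with coefficient ∂P/∂x + ∂Q/∂y + ∂R/∂z:
  ∂P/∂x = -2*x + 2*y
  ∂Q/∂y = 3*z
  ∂R/∂z = -x - 2
Sum = -3*x + 2*y + 3*z - 2, which is exactly div F.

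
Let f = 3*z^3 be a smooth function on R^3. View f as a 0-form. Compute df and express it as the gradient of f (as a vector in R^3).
df = (0) dx + (0) dy + (9*z^2) dz; grad f = (0, 0, 9*z^2)

For a 0-form f, d f = (∂f/∂x) dx + (∂f/∂y) dy + (∂f/∂z) dz. The components of the vector representation are exactly the entries of grad f in Cartesian coordinates:
  ∂f/∂x = 0
  ∂f/∂y = 0
  ∂f/∂z = 9*z^2.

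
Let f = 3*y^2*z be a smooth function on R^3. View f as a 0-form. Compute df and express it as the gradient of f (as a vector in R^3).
df = (0) dx + (6*y*z) dy + (3*y^2) dz; grad f = (0, 6*y*z, 3*y^2)

For a 0-form f, d f = (∂f/∂x) dx + (∂f/∂y) dy + (∂f/∂z) dz. The components of the vector representation are exactly the entries of grad f in Cartesian coordinates:
  ∂f/∂x = 0
  ∂f/∂y = 6*y*z
  ∂f/∂z = 3*y^2.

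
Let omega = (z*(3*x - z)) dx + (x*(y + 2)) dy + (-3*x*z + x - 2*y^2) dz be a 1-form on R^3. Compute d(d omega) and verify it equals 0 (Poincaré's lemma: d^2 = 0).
d(d omega) = 0

Step 1: d omega = sum_{i<j} (∂f_j/∂x_i - ∂f_i/∂x_j) dx_i ∧ dx_j:
  coeff of dx ∧ dy: y + 2
  coeff of dx ∧ dz: -3*x - z + 1
  coeff of dy ∧ dz: -4*y
Step 2: Apply d again to each 2-form coefficient. The only possible 3-form in R^3 is dx ∧ dy ∧ dz, with coefficient
  ∂(coeff of dy∧dz)/∂x - ∂(coeff of dx∧dz)/∂y + ∂(coeff of dx∧dy)/∂z
  = ∂/∂x (-4*y) - ∂/∂y (-3*x - z + 1) + ∂/∂z (y + 2).
Each of these terms simplifies to sums of mixed partials that cancel in pairs. The result is 0 (by equality of mixed partials for smooth functions — Schwarz / Clairaut).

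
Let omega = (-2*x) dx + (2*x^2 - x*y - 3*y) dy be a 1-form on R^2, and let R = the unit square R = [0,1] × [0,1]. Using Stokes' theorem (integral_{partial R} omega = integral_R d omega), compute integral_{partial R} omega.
integral_(partial R) omega = 3/2

Stokes: integral_partial_R omega = integral_R d omega with d omega = (∂Q/∂x - ∂P/∂y) dx ∧ dy.
  ∂Q/∂x = 4*x - y
  ∂P/∂y = 0
  integrand = ∂Q/∂x - ∂P/∂y = 4*x - y.
Integrating over R: integral_0^1 integral_0^1 (4*x - y) dx dy = 3/2.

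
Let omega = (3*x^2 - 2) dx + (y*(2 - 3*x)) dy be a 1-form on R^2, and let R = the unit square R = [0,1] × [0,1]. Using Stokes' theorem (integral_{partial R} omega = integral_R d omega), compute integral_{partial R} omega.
integral_(partial R) omega = -3/2

Stokes: integral_partial_R omega = integral_R d omega with d omega = (∂Q/∂x - ∂P/∂y) dx ∧ dy.
  ∂Q/∂x = -3*y
  ∂P/∂y = 0
  integrand = ∂Q/∂x - ∂P/∂y = -3*y.
Integrating over R: integral_0^1 integral_0^1 (-3*y) dx dy = -3/2.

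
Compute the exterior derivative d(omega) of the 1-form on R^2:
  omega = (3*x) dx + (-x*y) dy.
d(omega) = (-y) dx ∧ dy

For a 1-form omega = sum_i f_i dx_i, the exterior derivative is
  d(omega) = sum_{i < j} (∂f_j/∂x_i - ∂f_i/∂x_j) dx_i ∧ dx_j.
  coefficient of dx ∧ dy: ∂f_2/∂x - ∂f_1/∂y = ∂(-x*y)/∂x - ∂(3*x)/∂y = -y
Assembling: d(omega) = (-y) dx ∧ dy.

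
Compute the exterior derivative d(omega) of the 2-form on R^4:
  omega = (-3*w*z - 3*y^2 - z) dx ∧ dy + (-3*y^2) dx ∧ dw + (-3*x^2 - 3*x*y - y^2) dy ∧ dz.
d(omega) = (-3*w - 6*x - 3*y - 1) dx ∧ dy ∧ dz + (6*y - 3*z) dx ∧ dy ∧ dw

For a 2-form omega = sum_{i<j} g_{ij} dx_i ∧ dx_j, the exterior derivative is
  d(omega) = sum_{i<j} d(g_{ij}) ∧ dx_i ∧ dx_j = sum_{i<j, k} (∂g_{ij}/∂x_k) dx_k ∧ dx_i ∧ dx_j.
Expand each term, using dx_k ∧ dx_i ∧ dx_j = sgn(permutation) dx_{(a)} ∧ dx_{(b)} ∧ dx_{(c)} with (a < b < c) sorted:
  d(-3*w*z - 3*y^2 - z) includes (∂/∂z)(-3*w*z - 3*y^2 - z) dz = (-3*w - 1) dz, which multiplied by dx ∧ dy gives (-3*w - 1) dx ∧ dy ∧ dz
  d(-3*w*z - 3*y^2 - z) includes (∂/∂w)(-3*w*z - 3*y^2 - z) dw = (-3*z) dw, which multiplied by dx ∧ dy gives (-3*z) dx ∧ dy ∧ dw
  d(-3*y^2) includes (∂/∂y)(-3*y^2) dy = (-6*y) dy, which multiplied by dx ∧ dw gives (6*y) dx ∧ dy ∧ dw
  d(-3*x^2 - 3*x*y - y^2) includes (∂/∂x)(-3*x^2 - 3*x*y - y^2) dx = (-6*x - 3*y) dx, which multiplied by dy ∧ dz gives (-6*x - 3*y) dx ∧ dy ∧ dz
Collecting like 3-forms: d(omega) = (-3*w - 6*x - 3*y - 1) dx ∧ dy ∧ dz + (6*y - 3*z) dx ∧ dy ∧ dw.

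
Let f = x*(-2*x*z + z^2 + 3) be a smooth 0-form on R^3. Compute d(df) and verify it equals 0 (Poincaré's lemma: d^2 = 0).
d(df) = 0

Step 1: df = sum_i (∂f/∂x_i) dx_i = (-4*x*z + z^2 + 3) dx + (0) dy + (2*x*(-x + z)) dz.
Step 2: Apply d again. Using the 1-form formula, the coefficient of dx ∧ dy in d(df) is ∂^2 f/∂x ∂y - ∂^2 f/∂y ∂x = (0) - (0) = 0 (equality of mixed partials for smooth f).
Similarly for dx ∧ dz and dy ∧ dz — all coefficients vanish. So d(df) = 0.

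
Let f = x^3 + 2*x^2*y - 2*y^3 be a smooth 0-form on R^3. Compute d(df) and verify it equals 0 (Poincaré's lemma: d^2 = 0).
d(df) = 0

Step 1: df = sum_i (∂f/∂x_i) dx_i = (x*(3*x + 4*y)) dx + (2*x^2 - 6*y^2) dy + (0) dz.
Step 2: Apply d again. Using the 1-form formula, the coefficient of dx ∧ dy in d(df) is ∂^2 f/∂x ∂y - ∂^2 f/∂y ∂x = (4*x) - (4*x) = 0 (equality of mixed partials for smooth f).
Similarly for dx ∧ dz and dy ∧ dz — all coefficients vanish. So d(df) = 0.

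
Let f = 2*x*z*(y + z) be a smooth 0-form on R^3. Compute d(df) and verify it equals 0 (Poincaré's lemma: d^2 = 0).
d(df) = 0

Step 1: df = sum_i (∂f/∂x_i) dx_i = (2*z*(y + z)) dx + (2*x*z) dy + (2*x*(y + 2*z)) dz.
Step 2: Apply d again. Using the 1-form formula, the coefficient of dx ∧ dy in d(df) is ∂^2 f/∂x ∂y - ∂^2 f/∂y ∂x = (2*z) - (2*z) = 0 (equality of mixed partials for smooth f).
Similarly for dx ∧ dz and dy ∧ dz — all coefficients vanish. So d(df) = 0.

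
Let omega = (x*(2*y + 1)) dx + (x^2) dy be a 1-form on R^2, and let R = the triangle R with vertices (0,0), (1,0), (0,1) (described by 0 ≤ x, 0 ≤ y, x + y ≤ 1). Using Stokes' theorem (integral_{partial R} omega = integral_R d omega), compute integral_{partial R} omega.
integral_(partial R) omega = 0

Stokes: integral_partial_R omega = integral_R d omega with d omega = (∂Q/∂x - ∂P/∂y) dx ∧ dy.
  ∂Q/∂x = 2*x
  ∂P/∂y = 2*x
  integrand = ∂Q/∂x - ∂P/∂y = 0.
Integrating over R: integral_0^1 integral_0^{1-x} (0) dy dx = 0.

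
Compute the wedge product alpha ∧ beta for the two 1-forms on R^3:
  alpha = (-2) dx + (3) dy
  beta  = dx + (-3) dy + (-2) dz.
alpha ∧ beta = (3) dx ∧ dy + (4) dx ∧ dz + (-6) dy ∧ dz

Distribute the wedge, using dx_i ∧ dx_j = -dx_j ∧ dx_i and dx_i ∧ dx_i = 0. For each pair (i, j) with i < j, the coefficient of dx_i ∧ dx_j in alpha ∧ beta is (alpha_i * beta_j - alpha_j * beta_i). Collecting: alpha ∧ beta = (3) dx ∧ dy + (4) dx ∧ dz + (-6) dy ∧ dz.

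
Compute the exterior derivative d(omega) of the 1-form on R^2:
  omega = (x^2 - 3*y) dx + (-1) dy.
d(omega) = (3) dx ∧ dy

For a 1-form omega = sum_i f_i dx_i, the exterior derivative is
  d(omega) = sum_{i < j} (∂f_j/∂x_i - ∂f_i/∂x_j) dx_i ∧ dx_j.
  coefficient of dx ∧ dy: ∂f_2/∂x - ∂f_1/∂y = ∂(-1)/∂x - ∂(x^2 - 3*y)/∂y = 3
Assembling: d(omega) = (3) dx ∧ dy.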